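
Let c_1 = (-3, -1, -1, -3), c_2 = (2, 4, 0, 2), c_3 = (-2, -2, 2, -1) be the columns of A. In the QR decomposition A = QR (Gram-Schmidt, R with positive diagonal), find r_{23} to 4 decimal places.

q_1 = c_1/‖c_1‖ = (-3, -1, -1, -3)/4.4721 = (-0.6708, -0.2236, -0.2236, -0.6708).
r_{12} = q_1·c_2 = -3.5777.
u_2 = c_2 + 3.5777·q_1 = (-0.4000, 3.2000, -0.8000, -0.4000).
‖u_2‖ = 3.3466, so q_2 = (-0.1195, 0.9562, -0.2390, -0.1195).
r_{23} = q_2·c_3 = -2.0319.

r_{23} = -2.0319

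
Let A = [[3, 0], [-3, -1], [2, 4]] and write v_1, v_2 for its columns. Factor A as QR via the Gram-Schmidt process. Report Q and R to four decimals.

Q = [[0.6396, -0.4423], [-0.6396, 0.1474], [0.4264, 0.8847]], R = [[4.6904, 2.3452], [0.0000, 3.3912]]

v_1 = (3, -3, 2); ‖v_1‖ = 4.6904, so q_1 = (0.6396, -0.6396, 0.4264).
q_1·v_2 = 0.6396·0 + (-0.6396)·(-1) + 0.4264·4 = 2.3452.
u_2 = v_2 − 2.3452·q_1 = (-1.5000, 0.5000, 3.0000).
‖u_2‖ = 3.3912, so q_2 = (-0.4423, 0.1474, 0.8847).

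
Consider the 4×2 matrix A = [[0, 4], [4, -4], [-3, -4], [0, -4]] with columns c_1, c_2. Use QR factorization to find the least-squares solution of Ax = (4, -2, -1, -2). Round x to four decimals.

x = (-0.1111, 0.5556)

q_1 = c_1/‖c_1‖ = (0, 4, -3, 0)/5.0000 = (0.0000, 0.8000, -0.6000, 0.0000).
r_{12} = q_1·c_2 = -0.8000.
u_2 = c_2 + 0.8000·q_1 = (4.0000, -3.3600, -4.4800, -4.0000).
‖u_2‖ = 7.9599, so q_2 = (0.5025, -0.4221, -0.5628, -0.5025).
Qᵀb = (-1.0000, 4.4222).
Back-substitute: x_2 = 4.4222/7.9599 = 0.5556.
x_1 = (-1.0000 + 0.8000·0.5556)/5.0000 = -0.1111.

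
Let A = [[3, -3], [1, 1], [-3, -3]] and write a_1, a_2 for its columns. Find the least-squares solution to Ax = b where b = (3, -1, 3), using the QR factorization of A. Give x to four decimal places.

q_1 = a_1/‖a_1‖ = (3, 1, -3)/4.3589 = (0.6882, 0.2294, -0.6882).
r_{12} = q_1·a_2 = 0.2294.
u_2 = a_2 − 0.2294·q_1 = (-3.1579, 0.9474, -2.8421).
‖u_2‖ = 4.3529, so q_2 = (-0.7255, 0.2176, -0.6529).
Qᵀb = (-0.2294, -4.3529).
Back-substitute: x_2 = -4.3529/4.3529 = -1.0000.
x_1 = (-0.2294 − 0.2294·(-1.0000))/4.3589 = 0.0000.

x = (0.0000, -1.0000)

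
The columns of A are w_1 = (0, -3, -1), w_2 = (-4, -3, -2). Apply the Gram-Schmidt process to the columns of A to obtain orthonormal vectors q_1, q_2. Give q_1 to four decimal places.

q_1 = (0.0000, -0.9487, -0.3162)

q_1 = w_1/‖w_1‖ = (0, -3, -1)/3.1623 = (0.0000, -0.9487, -0.3162).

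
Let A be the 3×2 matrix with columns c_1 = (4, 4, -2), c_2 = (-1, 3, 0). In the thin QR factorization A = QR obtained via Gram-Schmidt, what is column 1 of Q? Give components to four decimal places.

c_1 = (4, 4, -2); ‖c_1‖ = 6.0000, so e_1 = (0.6667, 0.6667, -0.3333).

e_1 = (0.6667, 0.6667, -0.3333)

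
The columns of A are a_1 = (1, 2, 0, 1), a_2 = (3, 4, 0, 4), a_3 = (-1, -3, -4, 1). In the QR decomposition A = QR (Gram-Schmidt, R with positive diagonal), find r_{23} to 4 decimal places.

a_1 = (1, 2, 0, 1); ‖a_1‖ = 2.4495, so q_1 = (0.4082, 0.8165, 0.0000, 0.4082).
q_1·a_2 = 0.4082·3 + 0.8165·4 + 0.0000·0 + 0.4082·4 = 6.1237.
u_2 = a_2 − 6.1237·q_1 = (0.5000, -1.0000, 0.0000, 1.5000).
‖u_2‖ = 1.8708, so q_2 = (0.2673, -0.5345, 0.0000, 0.8018).
r_{23} = q_2·a_3 = 2.1381.

r_{23} = 2.1381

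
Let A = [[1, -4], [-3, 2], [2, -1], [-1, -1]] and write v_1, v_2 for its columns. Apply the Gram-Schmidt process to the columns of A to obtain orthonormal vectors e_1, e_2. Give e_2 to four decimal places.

v_1 = (1, -3, 2, -1); ‖v_1‖ = 3.8730, so e_1 = (0.2582, -0.7746, 0.5164, -0.2582).
e_1·v_2 = 0.2582·(-4) + (-0.7746)·2 + 0.5164·(-1) + (-0.2582)·(-1) = -2.8402.
u_2 = v_2 + 2.8402·e_1 = (-3.2667, -0.2000, 0.4667, -1.7333).
‖u_2‖ = 3.7327, so e_2 = (-0.8751, -0.0536, 0.1250, -0.4644).

e_2 = (-0.8751, -0.0536, 0.1250, -0.4644)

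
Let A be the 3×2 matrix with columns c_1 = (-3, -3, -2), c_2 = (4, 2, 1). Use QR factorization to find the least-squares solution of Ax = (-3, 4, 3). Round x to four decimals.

x = (-3.3710, -3.2581)

c_1 = (-3, -3, -2); ‖c_1‖ = 4.6904, so e_1 = (-0.6396, -0.6396, -0.4264).
e_1·c_2 = (-0.6396)·4 + (-0.6396)·2 + (-0.4264)·1 = -4.2640.
u_2 = c_2 + 4.2640·e_1 = (1.2727, -0.7273, -0.8182).
‖u_2‖ = 1.6787, so e_2 = (0.7581, -0.4332, -0.4874).
Qᵀb = (-1.9188, -5.4695).
Back-substitute: x_2 = -5.4695/1.6787 = -3.2581.
x_1 = (-1.9188 + 4.2640·(-3.2581))/4.6904 = -3.3710.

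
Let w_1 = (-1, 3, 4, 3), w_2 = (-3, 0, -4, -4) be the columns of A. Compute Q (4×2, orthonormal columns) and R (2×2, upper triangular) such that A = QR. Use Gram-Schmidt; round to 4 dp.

w_1 = (-1, 3, 4, 3); ‖w_1‖ = 5.9161, so q_1 = (-0.1690, 0.5071, 0.6761, 0.5071).
q_1·w_2 = (-0.1690)·(-3) + 0.5071·0 + 0.6761·(-4) + 0.5071·(-4) = -4.2258.
u_2 = w_2 + 4.2258·q_1 = (-3.7143, 2.1429, -1.1429, -1.8571).
‖u_2‖ = 4.8107, so q_2 = (-0.7721, 0.4454, -0.2376, -0.3860).

Q = [[-0.1690, -0.7721], [0.5071, 0.4454], [0.6761, -0.2376], [0.5071, -0.3860]], R = [[5.9161, -4.2258], [0.0000, 4.8107]]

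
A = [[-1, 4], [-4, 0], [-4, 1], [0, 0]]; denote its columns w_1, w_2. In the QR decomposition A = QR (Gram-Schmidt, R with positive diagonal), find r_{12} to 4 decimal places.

r_{12} = -1.3926

e_1 = w_1/‖w_1‖ = (-1, -4, -4, 0)/5.7446 = (-0.1741, -0.6963, -0.6963, 0.0000).
r_{12} = e_1·w_2 = -1.3926.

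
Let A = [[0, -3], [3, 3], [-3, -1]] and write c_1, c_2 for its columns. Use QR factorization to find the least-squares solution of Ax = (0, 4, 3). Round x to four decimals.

c_1 = (0, 3, -3); ‖c_1‖ = 4.2426, so e_1 = (0.0000, 0.7071, -0.7071).
e_1·c_2 = 0.0000·(-3) + 0.7071·3 + (-0.7071)·(-1) = 2.8284.
u_2 = c_2 − 2.8284·e_1 = (-3.0000, 1.0000, 1.0000).
‖u_2‖ = 3.3166, so e_2 = (-0.9045, 0.3015, 0.3015).
Qᵀb = (0.7071, 2.1106).
Back-substitute: x_2 = 2.1106/3.3166 = 0.6364.
x_1 = (0.7071 − 2.8284·0.6364)/4.2426 = -0.2576.

x = (-0.2576, 0.6364)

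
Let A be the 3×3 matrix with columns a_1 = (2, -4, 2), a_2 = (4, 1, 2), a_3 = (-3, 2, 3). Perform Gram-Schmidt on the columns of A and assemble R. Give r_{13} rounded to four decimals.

e_1 = a_1/‖a_1‖ = (2, -4, 2)/4.8990 = (0.4082, -0.8165, 0.4082).
r_{13} = e_1·a_3 = -1.6330.

r_{13} = -1.6330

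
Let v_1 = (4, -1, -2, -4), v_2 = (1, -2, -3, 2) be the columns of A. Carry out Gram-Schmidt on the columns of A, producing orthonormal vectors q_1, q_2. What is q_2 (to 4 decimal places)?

q_2 = (0.1354, -0.4514, -0.6642, 0.5803)

v_1 = (4, -1, -2, -4); ‖v_1‖ = 6.0828, so q_1 = (0.6576, -0.1644, -0.3288, -0.6576).
q_1·v_2 = 0.6576·1 + (-0.1644)·(-2) + (-0.3288)·(-3) + (-0.6576)·2 = 0.6576.
u_2 = v_2 − 0.6576·q_1 = (0.5676, -1.8919, -2.7838, 2.4324).
‖u_2‖ = 4.1914, so q_2 = (0.1354, -0.4514, -0.6642, 0.5803).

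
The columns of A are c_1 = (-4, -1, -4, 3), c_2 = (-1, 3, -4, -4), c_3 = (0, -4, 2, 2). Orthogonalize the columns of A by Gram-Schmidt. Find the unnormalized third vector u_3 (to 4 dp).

c_1 = (-4, -1, -4, 3); ‖c_1‖ = 6.4807, so e_1 = (-0.6172, -0.1543, -0.6172, 0.4629).
e_1·c_2 = (-0.6172)·(-1) + (-0.1543)·3 + (-0.6172)·(-4) + 0.4629·(-4) = 0.7715.
u_2 = c_2 − 0.7715·e_1 = (-0.5238, 3.1190, -3.5238, -4.3571).
‖u_2‖ = 6.4347, so e_2 = (-0.0814, 0.4847, -0.5476, -0.6771).
e_1·c_3 = (-0.6172)·0 + (-0.1543)·(-4) + (-0.6172)·2 + 0.4629·2 = 0.3086; e_2·c_3 = (-0.0814)·0 + 0.4847·(-4) + (-0.5476)·2 + (-0.6771)·2 = -4.3884.
u_3 = c_3 − 0.3086·e_1 + 4.3884·e_2 = (-0.1668, -1.8252, -0.2128, -1.1144).

u_3 = (-0.1668, -1.8252, -0.2128, -1.1144)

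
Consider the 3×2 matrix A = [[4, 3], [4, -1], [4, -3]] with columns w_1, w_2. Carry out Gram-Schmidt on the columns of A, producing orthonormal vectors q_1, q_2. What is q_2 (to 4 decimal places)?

w_1 = (4, 4, 4); ‖w_1‖ = 6.9282, so q_1 = (0.5774, 0.5774, 0.5774).
q_1·w_2 = 0.5774·3 + 0.5774·(-1) + 0.5774·(-3) = -0.5774.
u_2 = w_2 + 0.5774·q_1 = (3.3333, -0.6667, -2.6667).
‖u_2‖ = 4.3205, so q_2 = (0.7715, -0.1543, -0.6172).

q_2 = (0.7715, -0.1543, -0.6172)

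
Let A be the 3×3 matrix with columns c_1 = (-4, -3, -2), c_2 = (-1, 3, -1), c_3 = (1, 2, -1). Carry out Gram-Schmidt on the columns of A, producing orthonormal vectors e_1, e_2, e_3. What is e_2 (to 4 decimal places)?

c_1 = (-4, -3, -2); ‖c_1‖ = 5.3852, so e_1 = (-0.7428, -0.5571, -0.3714).
e_1·c_2 = (-0.7428)·(-1) + (-0.5571)·3 + (-0.3714)·(-1) = -0.5571.
u_2 = c_2 + 0.5571·e_1 = (-1.4138, 2.6897, -1.2069).
‖u_2‖ = 3.2695, so e_2 = (-0.4324, 0.8226, -0.3691).

e_2 = (-0.4324, 0.8226, -0.3691)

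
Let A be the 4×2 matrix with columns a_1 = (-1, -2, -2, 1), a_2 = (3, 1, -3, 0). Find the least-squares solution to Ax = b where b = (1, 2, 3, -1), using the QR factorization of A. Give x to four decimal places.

x = (-1.1852, -0.1481)

a_1 = (-1, -2, -2, 1); ‖a_1‖ = 3.1623, so q_1 = (-0.3162, -0.6325, -0.6325, 0.3162).
q_1·a_2 = (-0.3162)·3 + (-0.6325)·1 + (-0.6325)·(-3) + 0.3162·0 = 0.3162.
u_2 = a_2 − 0.3162·q_1 = (3.1000, 1.2000, -2.8000, -0.1000).
‖u_2‖ = 4.3474, so q_2 = (0.7131, 0.2760, -0.6441, -0.0230).
Qᵀb = (-3.7947, -0.6441).
Back-substitute: x_2 = -0.6441/4.3474 = -0.1481.
x_1 = (-3.7947 − 0.3162·(-0.1481))/3.1623 = -1.1852.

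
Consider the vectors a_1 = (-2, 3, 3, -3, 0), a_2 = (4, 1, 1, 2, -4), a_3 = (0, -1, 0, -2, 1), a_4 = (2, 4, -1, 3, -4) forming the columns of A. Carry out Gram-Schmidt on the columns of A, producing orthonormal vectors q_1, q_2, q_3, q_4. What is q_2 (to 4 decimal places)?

q_2 = (0.5812, 0.2960, 0.2960, 0.2045, -0.6673)

a_1 = (-2, 3, 3, -3, 0); ‖a_1‖ = 5.5678, so q_1 = (-0.3592, 0.5388, 0.5388, -0.5388, 0.0000).
q_1·a_2 = (-0.3592)·4 + 0.5388·1 + 0.5388·1 + (-0.5388)·2 + 0.0000·(-4) = -1.4368.
u_2 = a_2 + 1.4368·q_1 = (3.4839, 1.7742, 1.7742, 1.2258, -4.0000).
‖u_2‖ = 5.9946, so q_2 = (0.5812, 0.2960, 0.2960, 0.2045, -0.6673).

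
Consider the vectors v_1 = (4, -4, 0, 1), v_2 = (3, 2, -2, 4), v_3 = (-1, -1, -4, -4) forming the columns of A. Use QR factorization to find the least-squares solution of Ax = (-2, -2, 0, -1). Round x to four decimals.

v_1 = (4, -4, 0, 1); ‖v_1‖ = 5.7446, so e_1 = (0.6963, -0.6963, 0.0000, 0.1741).
e_1·v_2 = 0.6963·3 + (-0.6963)·2 + 0.0000·(-2) + 0.1741·4 = 1.3926.
u_2 = v_2 − 1.3926·e_1 = (2.0303, 2.9697, -2.0000, 3.7576).
‖u_2‖ = 5.5732, so e_2 = (0.3643, 0.5329, -0.3589, 0.6742).
e_1·v_3 = 0.6963·(-1) + (-0.6963)·(-1) + 0.0000·(-4) + 0.1741·(-4) = -0.6963; e_2·v_3 = 0.3643·(-1) + 0.5329·(-1) + (-0.3589)·(-4) + 0.6742·(-4) = -2.1586.
u_3 = v_3 + 0.6963·e_1 + 2.1586·e_2 = (0.2712, -0.3346, -4.7746, -2.4234).
‖u_3‖ = 5.3717, so e_3 = (0.0505, -0.0623, -0.8888, -0.4511).
Qᵀb = (-0.1741, -2.4685, 0.4748).
Back-substitute: x_3 = 0.4748/5.3717 = 0.0884.
x_2 = (-2.4685 + 2.1586·0.0884)/5.5732 = -0.4087.
x_1 = (-0.1741 − 1.3926·(-0.4087) + 0.6963·0.0884)/5.7446 = 0.0795.

x = (0.0795, -0.4087, 0.0884)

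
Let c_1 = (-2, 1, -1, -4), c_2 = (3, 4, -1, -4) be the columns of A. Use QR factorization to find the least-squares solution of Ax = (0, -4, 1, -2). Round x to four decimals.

c_1 = (-2, 1, -1, -4); ‖c_1‖ = 4.6904, so e_1 = (-0.4264, 0.2132, -0.2132, -0.8528).
e_1·c_2 = (-0.4264)·3 + 0.2132·4 + (-0.2132)·(-1) + (-0.8528)·(-4) = 3.1980.
u_2 = c_2 − 3.1980·e_1 = (4.3636, 3.3182, -0.3182, -1.2727).
‖u_2‖ = 5.6367, so e_2 = (0.7741, 0.5887, -0.0564, -0.2258).
Qᵀb = (0.6396, -1.9595).
Back-substitute: x_2 = -1.9595/5.6367 = -0.3476.
x_1 = (0.6396 − 3.1980·(-0.3476))/4.6904 = 0.3734.

x = (0.3734, -0.3476)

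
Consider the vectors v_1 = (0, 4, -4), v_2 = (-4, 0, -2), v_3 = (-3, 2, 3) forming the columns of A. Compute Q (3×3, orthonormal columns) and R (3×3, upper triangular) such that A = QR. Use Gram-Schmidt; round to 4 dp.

Q = [[0.0000, -0.9428, -0.3333], [0.7071, -0.2357, 0.6667], [-0.7071, -0.2357, 0.6667]], R = [[5.6569, 1.4142, -0.7071], [0.0000, 4.2426, 1.6499], [0.0000, 0.0000, 4.3333]]

v_1 = (0, 4, -4); ‖v_1‖ = 5.6569, so e_1 = (0.0000, 0.7071, -0.7071).
e_1·v_2 = 0.0000·(-4) + 0.7071·0 + (-0.7071)·(-2) = 1.4142.
u_2 = v_2 − 1.4142·e_1 = (-4.0000, -1.0000, -1.0000).
‖u_2‖ = 4.2426, so e_2 = (-0.9428, -0.2357, -0.2357).
e_1·v_3 = 0.0000·(-3) + 0.7071·2 + (-0.7071)·3 = -0.7071; e_2·v_3 = (-0.9428)·(-3) + (-0.2357)·2 + (-0.2357)·3 = 1.6499.
u_3 = v_3 + 0.7071·e_1 − 1.6499·e_2 = (-1.4444, 2.8889, 2.8889).
‖u_3‖ = 4.3333, so e_3 = (-0.3333, 0.6667, 0.6667).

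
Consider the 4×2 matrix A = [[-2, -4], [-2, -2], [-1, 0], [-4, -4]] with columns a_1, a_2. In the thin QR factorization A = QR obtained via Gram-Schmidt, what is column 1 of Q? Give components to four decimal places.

a_1 = (-2, -2, -1, -4); ‖a_1‖ = 5.0000, so e_1 = (-0.4000, -0.4000, -0.2000, -0.8000).

e_1 = (-0.4000, -0.4000, -0.2000, -0.8000)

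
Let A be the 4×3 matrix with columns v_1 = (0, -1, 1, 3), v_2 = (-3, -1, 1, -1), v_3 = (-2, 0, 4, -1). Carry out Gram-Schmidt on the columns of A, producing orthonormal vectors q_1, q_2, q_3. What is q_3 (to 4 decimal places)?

q_1 = v_1/‖v_1‖ = (0, -1, 1, 3)/3.3166 = (0.0000, -0.3015, 0.3015, 0.9045).
r_{12} = q_1·v_2 = -0.3015.
u_2 = v_2 + 0.3015·q_1 = (-3.0000, -1.0909, 1.0909, -0.7273).
‖u_2‖ = 3.4510, so q_2 = (-0.8693, -0.3161, 0.3161, -0.2107).
r_{13} = q_1·v_3 = 0.3015; r_{23} = q_2·v_3 = 3.2139.
u_3 = v_3 − 0.3015·q_1 − 3.2139·q_2 = (0.7939, 1.1069, 2.8931, -0.5954).
‖u_3‖ = 3.2527, so q_3 = (0.2441, 0.3403, 0.8895, -0.1831).

q_3 = (0.2441, 0.3403, 0.8895, -0.1831)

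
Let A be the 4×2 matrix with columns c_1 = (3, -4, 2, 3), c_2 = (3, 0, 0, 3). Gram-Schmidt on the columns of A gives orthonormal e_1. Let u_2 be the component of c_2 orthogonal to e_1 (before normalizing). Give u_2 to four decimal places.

c_1 = (3, -4, 2, 3); ‖c_1‖ = 6.1644, so e_1 = (0.4867, -0.6489, 0.3244, 0.4867).
e_1·c_2 = 0.4867·3 + (-0.6489)·0 + 0.3244·0 + 0.4867·3 = 2.9200.
u_2 = c_2 − 2.9200·e_1 = (1.5789, 1.8947, -0.9474, 1.5789).

u_2 = (1.5789, 1.8947, -0.9474, 1.5789)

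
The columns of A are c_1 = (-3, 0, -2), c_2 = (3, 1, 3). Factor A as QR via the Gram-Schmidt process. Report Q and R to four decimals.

e_1 = c_1/‖c_1‖ = (-3, 0, -2)/3.6056 = (-0.8321, 0.0000, -0.5547).
r_{12} = e_1·c_2 = -4.1603.
u_2 = c_2 + 4.1603·e_1 = (-0.4615, 1.0000, 0.6923).
‖u_2‖ = 1.3009, so e_2 = (-0.3548, 0.7687, 0.5322).

Q = [[-0.8321, -0.3548], [0.0000, 0.7687], [-0.5547, 0.5322]], R = [[3.6056, -4.1603], [0.0000, 1.3009]]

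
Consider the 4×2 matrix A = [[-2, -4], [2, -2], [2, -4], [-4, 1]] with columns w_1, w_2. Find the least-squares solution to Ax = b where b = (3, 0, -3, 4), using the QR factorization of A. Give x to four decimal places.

x = (-1.0329, -0.1152)

w_1 = (-2, 2, 2, -4); ‖w_1‖ = 5.2915, so q_1 = (-0.3780, 0.3780, 0.3780, -0.7559).
q_1·w_2 = (-0.3780)·(-4) + 0.3780·(-2) + 0.3780·(-4) + (-0.7559)·1 = -1.5119.
u_2 = w_2 + 1.5119·q_1 = (-4.5714, -1.4286, -3.4286, -0.1429).
‖u_2‖ = 5.8919, so q_2 = (-0.7759, -0.2425, -0.5819, -0.0242).
Qᵀb = (-5.2915, -0.6789).
Back-substitute: x_2 = -0.6789/5.8919 = -0.1152.
x_1 = (-5.2915 + 1.5119·(-0.1152))/5.2915 = -1.0329.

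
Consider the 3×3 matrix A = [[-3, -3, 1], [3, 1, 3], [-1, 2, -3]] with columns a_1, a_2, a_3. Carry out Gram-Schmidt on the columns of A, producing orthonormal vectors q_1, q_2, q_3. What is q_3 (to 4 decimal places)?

q_1 = a_1/‖a_1‖ = (-3, 3, -1)/4.3589 = (-0.6882, 0.6882, -0.2294).
r_{12} = q_1·a_2 = 2.2942.
u_2 = a_2 − 2.2942·q_1 = (-1.4211, -0.5789, 2.5263).
‖u_2‖ = 2.9558, so q_2 = (-0.4808, -0.1959, 0.8547).
r_{13} = q_1·a_3 = 2.0647; r_{23} = q_2·a_3 = -3.6324.
u_3 = a_3 − 2.0647·q_1 + 3.6324·q_2 = (0.6747, 0.8675, 0.5783).
‖u_3‖ = 1.2418, so q_3 = (0.5433, 0.6985, 0.4657).

q_3 = (0.5433, 0.6985, 0.4657)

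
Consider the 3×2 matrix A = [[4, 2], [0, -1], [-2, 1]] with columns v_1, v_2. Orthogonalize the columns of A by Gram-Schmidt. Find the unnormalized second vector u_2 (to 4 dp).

v_1 = (4, 0, -2); ‖v_1‖ = 4.4721, so q_1 = (0.8944, 0.0000, -0.4472).
q_1·v_2 = 0.8944·2 + 0.0000·(-1) + (-0.4472)·1 = 1.3416.
u_2 = v_2 − 1.3416·q_1 = (0.8000, -1.0000, 1.6000).

u_2 = (0.8000, -1.0000, 1.6000)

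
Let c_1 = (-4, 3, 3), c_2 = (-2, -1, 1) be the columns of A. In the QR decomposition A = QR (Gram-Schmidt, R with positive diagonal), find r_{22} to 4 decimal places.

r_{22} = 2.0292

c_1 = (-4, 3, 3); ‖c_1‖ = 5.8310, so q_1 = (-0.6860, 0.5145, 0.5145).
q_1·c_2 = (-0.6860)·(-2) + 0.5145·(-1) + 0.5145·1 = 1.3720.
u_2 = c_2 − 1.3720·q_1 = (-1.0588, -1.7059, 0.2941).
r_{22} = ‖u_2‖ = 2.0292.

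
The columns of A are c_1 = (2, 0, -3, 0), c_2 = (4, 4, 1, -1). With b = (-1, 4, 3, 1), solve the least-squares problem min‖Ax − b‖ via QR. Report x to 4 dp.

e_1 = c_1/‖c_1‖ = (2, 0, -3, 0)/3.6056 = (0.5547, 0.0000, -0.8321, 0.0000).
r_{12} = e_1·c_2 = 1.3868.
u_2 = c_2 − 1.3868·e_1 = (3.2308, 4.0000, 2.1538, -1.0000).
‖u_2‖ = 5.6636, so e_2 = (0.5704, 0.7063, 0.3803, -0.1766).
Qᵀb = (-3.0509, 3.2189).
Back-substitute: x_2 = 3.2189/5.6636 = 0.5683.
x_1 = (-3.0509 − 1.3868·0.5683)/3.6056 = -1.0647.

x = (-1.0647, 0.5683)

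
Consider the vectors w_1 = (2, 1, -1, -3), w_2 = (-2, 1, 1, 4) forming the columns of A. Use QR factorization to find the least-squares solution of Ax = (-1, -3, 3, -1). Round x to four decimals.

w_1 = (2, 1, -1, -3); ‖w_1‖ = 3.8730, so q_1 = (0.5164, 0.2582, -0.2582, -0.7746).
q_1·w_2 = 0.5164·(-2) + 0.2582·1 + (-0.2582)·1 + (-0.7746)·4 = -4.1312.
u_2 = w_2 + 4.1312·q_1 = (0.1333, 2.0667, -0.0667, 0.8000).
‖u_2‖ = 2.2211, so q_2 = (0.0600, 0.9305, -0.0300, 0.3602).
Qᵀb = (-1.2910, -3.3017).
Back-substitute: x_2 = -3.3017/2.2211 = -1.4865.
x_1 = (-1.2910 + 4.1312·(-1.4865))/3.8730 = -1.9189.

x = (-1.9189, -1.4865)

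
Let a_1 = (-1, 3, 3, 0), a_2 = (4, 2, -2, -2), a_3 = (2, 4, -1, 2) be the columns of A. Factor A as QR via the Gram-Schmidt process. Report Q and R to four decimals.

e_1 = a_1/‖a_1‖ = (-1, 3, 3, 0)/4.3589 = (-0.2294, 0.6882, 0.6882, 0.0000).
r_{12} = e_1·a_2 = -0.9177.
u_2 = a_2 + 0.9177·e_1 = (3.7895, 2.6316, -1.3684, -2.0000).
‖u_2‖ = 5.2113, so e_2 = (0.7272, 0.5050, -0.2626, -0.3838).
r_{13} = e_1·a_3 = 1.6059; r_{23} = e_2·a_3 = 2.9692.
u_3 = a_3 − 1.6059·e_1 − 2.9692·e_2 = (0.2093, 1.3953, -1.3256, 3.1395).
‖u_3‖ = 3.6884, so e_3 = (0.0567, 0.3783, -0.3594, 0.8512).

Q = [[-0.2294, 0.7272, 0.0567], [0.6882, 0.5050, 0.3783], [0.6882, -0.2626, -0.3594], [0.0000, -0.3838, 0.8512]], R = [[4.3589, -0.9177, 1.6059], [0.0000, 5.2113, 2.9692], [0.0000, 0.0000, 3.6884]]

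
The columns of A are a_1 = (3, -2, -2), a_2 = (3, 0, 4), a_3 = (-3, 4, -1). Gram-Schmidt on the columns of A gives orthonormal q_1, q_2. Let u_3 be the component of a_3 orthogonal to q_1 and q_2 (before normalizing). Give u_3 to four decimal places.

q_1 = a_1/‖a_1‖ = (3, -2, -2)/4.1231 = (0.7276, -0.4851, -0.4851).
r_{12} = q_1·a_2 = 0.2425.
u_2 = a_2 − 0.2425·q_1 = (2.8235, 0.1176, 4.1176).
‖u_2‖ = 4.9941, so q_2 = (0.5654, 0.0236, 0.8245).
r_{13} = q_1·a_3 = -3.6380; r_{23} = q_2·a_3 = -2.4264.
u_3 = a_3 + 3.6380·q_1 + 2.4264·q_2 = (1.0189, 2.2925, -0.7642).

u_3 = (1.0189, 2.2925, -0.7642)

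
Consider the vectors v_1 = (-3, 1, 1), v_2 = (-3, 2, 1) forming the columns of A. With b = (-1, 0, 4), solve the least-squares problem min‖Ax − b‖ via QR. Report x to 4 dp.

e_1 = v_1/‖v_1‖ = (-3, 1, 1)/3.3166 = (-0.9045, 0.3015, 0.3015).
r_{12} = e_1·v_2 = 3.6181.
u_2 = v_2 − 3.6181·e_1 = (0.2727, 0.9091, -0.0909).
‖u_2‖ = 0.9535, so e_2 = (0.2860, 0.9535, -0.0953).
Qᵀb = (2.1106, -0.6674).
Back-substitute: x_2 = -0.6674/0.9535 = -0.7000.
x_1 = (2.1106 − 3.6181·(-0.7000))/3.3166 = 1.4000.

x = (1.4000, -0.7000)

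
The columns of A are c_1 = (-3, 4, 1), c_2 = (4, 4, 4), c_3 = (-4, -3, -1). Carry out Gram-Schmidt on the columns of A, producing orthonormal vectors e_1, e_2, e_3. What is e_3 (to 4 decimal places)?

e_3 = (-0.3487, -0.4650, 0.8137)

c_1 = (-3, 4, 1); ‖c_1‖ = 5.0990, so e_1 = (-0.5883, 0.7845, 0.1961).
e_1·c_2 = (-0.5883)·4 + 0.7845·4 + 0.1961·4 = 1.5689.
u_2 = c_2 − 1.5689·e_1 = (4.9231, 2.7692, 3.6923).
‖u_2‖ = 6.7482, so e_2 = (0.7295, 0.4104, 0.5472).
e_1·c_3 = (-0.5883)·(-4) + 0.7845·(-3) + 0.1961·(-1) = -0.1961; e_2·c_3 = 0.7295·(-4) + 0.4104·(-3) + 0.5472·(-1) = -4.6964.
u_3 = c_3 + 0.1961·e_1 + 4.6964·e_2 = (-0.6892, -0.9189, 1.6081).
‖u_3‖ = 1.9762, so e_3 = (-0.3487, -0.4650, 0.8137).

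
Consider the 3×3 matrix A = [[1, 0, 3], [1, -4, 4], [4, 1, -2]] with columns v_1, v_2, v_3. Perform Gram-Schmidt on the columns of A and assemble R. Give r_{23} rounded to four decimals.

r_{23} = -4.3656

q_1 = v_1/‖v_1‖ = (1, 1, 4)/4.2426 = (0.2357, 0.2357, 0.9428).
r_{12} = q_1·v_2 = 0.0000.
u_2 = v_2 + 0.0000·q_1 = (0.0000, -4.0000, 1.0000).
‖u_2‖ = 4.1231, so q_2 = (0.0000, -0.9701, 0.2425).
r_{23} = q_2·v_3 = -4.3656.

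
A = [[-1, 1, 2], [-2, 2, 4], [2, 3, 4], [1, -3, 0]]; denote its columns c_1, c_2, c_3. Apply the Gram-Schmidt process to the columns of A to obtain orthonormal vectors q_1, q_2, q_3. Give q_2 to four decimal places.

q_1 = c_1/‖c_1‖ = (-1, -2, 2, 1)/3.1623 = (-0.3162, -0.6325, 0.6325, 0.3162).
r_{12} = q_1·c_2 = -0.6325.
u_2 = c_2 + 0.6325·q_1 = (0.8000, 1.6000, 3.4000, -2.8000).
‖u_2‖ = 4.7539, so q_2 = (0.1683, 0.3366, 0.7152, -0.5890).

q_2 = (0.1683, 0.3366, 0.7152, -0.5890)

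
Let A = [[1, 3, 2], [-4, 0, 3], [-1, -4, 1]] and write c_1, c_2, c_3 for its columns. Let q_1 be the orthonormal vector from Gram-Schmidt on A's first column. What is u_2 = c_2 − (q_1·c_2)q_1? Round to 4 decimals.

u_2 = (2.6111, 1.5556, -3.6111)

q_1 = c_1/‖c_1‖ = (1, -4, -1)/4.2426 = (0.2357, -0.9428, -0.2357).
r_{12} = q_1·c_2 = 1.6499.
u_2 = c_2 − 1.6499·q_1 = (2.6111, 1.5556, -3.6111).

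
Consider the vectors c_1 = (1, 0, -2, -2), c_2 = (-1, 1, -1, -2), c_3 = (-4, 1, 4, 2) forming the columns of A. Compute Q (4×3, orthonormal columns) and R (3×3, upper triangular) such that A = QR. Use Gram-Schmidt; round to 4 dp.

c_1 = (1, 0, -2, -2); ‖c_1‖ = 3.0000, so e_1 = (0.3333, 0.0000, -0.6667, -0.6667).
e_1·c_2 = 0.3333·(-1) + 0.0000·1 + (-0.6667)·(-1) + (-0.6667)·(-2) = 1.6667.
u_2 = c_2 − 1.6667·e_1 = (-1.5556, 1.0000, 0.1111, -0.8889).
‖u_2‖ = 2.0548, so e_2 = (-0.7570, 0.4867, 0.0541, -0.4326).
e_1·c_3 = 0.3333·(-4) + 0.0000·1 + (-0.6667)·4 + (-0.6667)·2 = -5.3333; e_2·c_3 = (-0.7570)·(-4) + 0.4867·1 + 0.0541·4 + (-0.4326)·2 = 2.8659.
u_3 = c_3 + 5.3333·e_1 − 2.8659·e_2 = (-0.0526, -0.3947, 0.2895, -0.3158).
‖u_3‖ = 0.5849, so e_3 = (-0.0900, -0.6749, 0.4949, -0.5399).

Q = [[0.3333, -0.7570, -0.0900], [0.0000, 0.4867, -0.6749], [-0.6667, 0.0541, 0.4949], [-0.6667, -0.4326, -0.5399]], R = [[3.0000, 1.6667, -5.3333], [0.0000, 2.0548, 2.8659], [0.0000, 0.0000, 0.5849]]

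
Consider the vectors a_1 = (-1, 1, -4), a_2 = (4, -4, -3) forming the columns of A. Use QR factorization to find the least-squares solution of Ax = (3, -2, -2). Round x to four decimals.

x = (0.0263, 0.6316)

q_1 = a_1/‖a_1‖ = (-1, 1, -4)/4.2426 = (-0.2357, 0.2357, -0.9428).
r_{12} = q_1·a_2 = 0.9428.
u_2 = a_2 − 0.9428·q_1 = (4.2222, -4.2222, -2.1111).
‖u_2‖ = 6.3333, so q_2 = (0.6667, -0.6667, -0.3333).
Qᵀb = (0.7071, 4.0000).
Back-substitute: x_2 = 4.0000/6.3333 = 0.6316.
x_1 = (0.7071 − 0.9428·0.6316)/4.2426 = 0.0263.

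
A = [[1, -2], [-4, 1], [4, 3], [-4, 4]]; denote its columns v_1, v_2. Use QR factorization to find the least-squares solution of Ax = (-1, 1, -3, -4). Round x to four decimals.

q_1 = v_1/‖v_1‖ = (1, -4, 4, -4)/7.0000 = (0.1429, -0.5714, 0.5714, -0.5714).
r_{12} = q_1·v_2 = -1.4286.
u_2 = v_2 + 1.4286·q_1 = (-1.7959, 0.1837, 3.8163, 3.1837).
‖u_2‖ = 5.2876, so q_2 = (-0.3396, 0.0347, 0.7217, 0.6021).
Qᵀb = (-0.1429, -4.1992).
Back-substitute: x_2 = -4.1992/5.2876 = -0.7942.
x_1 = (-0.1429 + 1.4286·(-0.7942))/7.0000 = -0.1825.

x = (-0.1825, -0.7942)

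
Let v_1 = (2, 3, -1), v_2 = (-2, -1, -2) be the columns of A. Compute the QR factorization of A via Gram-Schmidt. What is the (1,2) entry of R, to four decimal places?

r_{12} = -1.3363

e_1 = v_1/‖v_1‖ = (2, 3, -1)/3.7417 = (0.5345, 0.8018, -0.2673).
r_{12} = e_1·v_2 = -1.3363.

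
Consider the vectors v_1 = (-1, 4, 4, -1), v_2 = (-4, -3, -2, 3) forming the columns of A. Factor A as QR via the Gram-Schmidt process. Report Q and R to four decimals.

v_1 = (-1, 4, 4, -1); ‖v_1‖ = 5.8310, so e_1 = (-0.1715, 0.6860, 0.6860, -0.1715).
e_1·v_2 = (-0.1715)·(-4) + 0.6860·(-3) + 0.6860·(-2) + (-0.1715)·3 = -3.2585.
u_2 = v_2 + 3.2585·e_1 = (-4.5588, -0.7647, 0.2353, 2.4412).
‖u_2‖ = 5.2328, so e_2 = (-0.8712, -0.1461, 0.0450, 0.4665).

Q = [[-0.1715, -0.8712], [0.6860, -0.1461], [0.6860, 0.0450], [-0.1715, 0.4665]], R = [[5.8310, -3.2585], [0.0000, 5.2328]]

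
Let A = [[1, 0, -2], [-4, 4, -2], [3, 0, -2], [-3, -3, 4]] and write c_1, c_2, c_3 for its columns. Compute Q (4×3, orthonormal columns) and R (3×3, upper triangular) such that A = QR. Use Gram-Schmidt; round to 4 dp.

Q = [[0.1690, 0.0412, -0.9057], [-0.6761, 0.6587, -0.2062], [0.5071, 0.1235, -0.2481], [-0.5071, -0.7410, -0.2750]], R = [[5.9161, -1.1832, -2.0284], [0.0000, 4.8580, -4.6110], [0.0000, 0.0000, 1.6201]]

q_1 = c_1/‖c_1‖ = (1, -4, 3, -3)/5.9161 = (0.1690, -0.6761, 0.5071, -0.5071).
r_{12} = q_1·c_2 = -1.1832.
u_2 = c_2 + 1.1832·q_1 = (0.2000, 3.2000, 0.6000, -3.6000).
‖u_2‖ = 4.8580, so q_2 = (0.0412, 0.6587, 0.1235, -0.7410).
r_{13} = q_1·c_3 = -2.0284; r_{23} = q_2·c_3 = -4.6110.
u_3 = c_3 + 2.0284·q_1 + 4.6110·q_2 = (-1.4673, -0.3341, -0.4019, -0.4455).
‖u_3‖ = 1.6201, so q_3 = (-0.9057, -0.2062, -0.2481, -0.2750).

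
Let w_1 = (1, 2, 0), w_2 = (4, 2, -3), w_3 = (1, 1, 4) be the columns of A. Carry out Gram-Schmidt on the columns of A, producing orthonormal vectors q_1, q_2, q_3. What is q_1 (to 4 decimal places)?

q_1 = (0.4472, 0.8944, 0.0000)

q_1 = w_1/‖w_1‖ = (1, 2, 0)/2.2361 = (0.4472, 0.8944, 0.0000).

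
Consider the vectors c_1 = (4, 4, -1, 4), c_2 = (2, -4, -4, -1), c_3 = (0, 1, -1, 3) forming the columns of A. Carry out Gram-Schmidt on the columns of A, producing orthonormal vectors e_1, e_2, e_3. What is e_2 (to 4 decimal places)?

c_1 = (4, 4, -1, 4); ‖c_1‖ = 7.0000, so e_1 = (0.5714, 0.5714, -0.1429, 0.5714).
e_1·c_2 = 0.5714·2 + 0.5714·(-4) + (-0.1429)·(-4) + 0.5714·(-1) = -1.1429.
u_2 = c_2 + 1.1429·e_1 = (2.6531, -3.3469, -4.1633, -0.3469).
‖u_2‖ = 5.9744, so e_2 = (0.4441, -0.5602, -0.6968, -0.0581).

e_2 = (0.4441, -0.5602, -0.6968, -0.0581)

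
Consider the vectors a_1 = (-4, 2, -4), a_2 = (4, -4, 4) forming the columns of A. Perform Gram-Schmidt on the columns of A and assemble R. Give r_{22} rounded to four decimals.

r_{22} = 1.8856

e_1 = a_1/‖a_1‖ = (-4, 2, -4)/6.0000 = (-0.6667, 0.3333, -0.6667).
r_{12} = e_1·a_2 = -6.6667.
u_2 = a_2 + 6.6667·e_1 = (-0.4444, -1.7778, -0.4444).
r_{22} = ‖u_2‖ = 1.8856.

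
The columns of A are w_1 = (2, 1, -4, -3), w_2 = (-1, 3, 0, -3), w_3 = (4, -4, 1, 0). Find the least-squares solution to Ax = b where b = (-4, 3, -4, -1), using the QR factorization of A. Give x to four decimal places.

w_1 = (2, 1, -4, -3); ‖w_1‖ = 5.4772, so e_1 = (0.3651, 0.1826, -0.7303, -0.5477).
e_1·w_2 = 0.3651·(-1) + 0.1826·3 + (-0.7303)·0 + (-0.5477)·(-3) = 1.8257.
u_2 = w_2 − 1.8257·e_1 = (-1.6667, 2.6667, 1.3333, -2.0000).
‖u_2‖ = 3.9581, so e_2 = (-0.4211, 0.6737, 0.3369, -0.5053).
e_1·w_3 = 0.3651·4 + 0.1826·(-4) + (-0.7303)·1 + (-0.5477)·0 = 0.0000; e_2·w_3 = (-0.4211)·4 + 0.6737·(-4) + 0.3369·1 + (-0.5053)·0 = -4.0423.
u_3 = w_3 + 0.0000·e_1 + 4.0423·e_2 = (2.2979, -1.2766, 2.3617, -2.0426).
‖u_3‖ = 4.0816, so e_3 = (0.5630, -0.3128, 0.5786, -0.5004).
Qᵀb = (2.5560, 2.8633, -5.0043).
Back-substitute: x_3 = -5.0043/4.0816 = -1.2261.
x_2 = (2.8633 + 4.0423·(-1.2261))/3.9581 = -0.5287.
x_1 = (2.5560 − 1.8257·(-0.5287) + 0.0000·(-1.2261))/5.4772 = 0.6429.

x = (0.6429, -0.5287, -1.2261)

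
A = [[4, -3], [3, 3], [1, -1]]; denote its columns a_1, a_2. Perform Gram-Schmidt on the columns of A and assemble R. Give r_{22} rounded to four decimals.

q_1 = a_1/‖a_1‖ = (4, 3, 1)/5.0990 = (0.7845, 0.5883, 0.1961).
r_{12} = q_1·a_2 = -0.7845.
u_2 = a_2 + 0.7845·q_1 = (-2.3846, 3.4615, -0.8462).
r_{22} = ‖u_2‖ = 4.2877.

r_{22} = 4.2877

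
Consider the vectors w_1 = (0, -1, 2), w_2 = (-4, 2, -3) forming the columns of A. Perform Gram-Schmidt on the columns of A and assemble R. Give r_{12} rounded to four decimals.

r_{12} = -3.5777

q_1 = w_1/‖w_1‖ = (0, -1, 2)/2.2361 = (0.0000, -0.4472, 0.8944).
r_{12} = q_1·w_2 = -3.5777.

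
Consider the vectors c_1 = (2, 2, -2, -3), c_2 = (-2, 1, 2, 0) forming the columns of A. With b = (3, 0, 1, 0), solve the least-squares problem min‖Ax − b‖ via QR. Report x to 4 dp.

x = (0.0784, -0.3922)

c_1 = (2, 2, -2, -3); ‖c_1‖ = 4.5826, so q_1 = (0.4364, 0.4364, -0.4364, -0.6547).
q_1·c_2 = 0.4364·(-2) + 0.4364·1 + (-0.4364)·2 + (-0.6547)·0 = -1.3093.
u_2 = c_2 + 1.3093·q_1 = (-1.4286, 1.5714, 1.4286, -0.8571).
‖u_2‖ = 2.6992, so q_2 = (-0.5293, 0.5822, 0.5293, -0.3176).
Qᵀb = (0.8729, -1.0585).
Back-substitute: x_2 = -1.0585/2.6992 = -0.3922.
x_1 = (0.8729 + 1.3093·(-0.3922))/4.5826 = 0.0784.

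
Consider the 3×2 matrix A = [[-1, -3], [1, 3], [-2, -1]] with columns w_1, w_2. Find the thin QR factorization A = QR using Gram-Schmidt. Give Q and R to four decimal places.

Q = [[-0.4082, -0.5774], [0.4082, 0.5774], [-0.8165, 0.5774]], R = [[2.4495, 3.2660], [0.0000, 2.8868]]

w_1 = (-1, 1, -2); ‖w_1‖ = 2.4495, so q_1 = (-0.4082, 0.4082, -0.8165).
q_1·w_2 = (-0.4082)·(-3) + 0.4082·3 + (-0.8165)·(-1) = 3.2660.
u_2 = w_2 − 3.2660·q_1 = (-1.6667, 1.6667, 1.6667).
‖u_2‖ = 2.8868, so q_2 = (-0.5774, 0.5774, 0.5774).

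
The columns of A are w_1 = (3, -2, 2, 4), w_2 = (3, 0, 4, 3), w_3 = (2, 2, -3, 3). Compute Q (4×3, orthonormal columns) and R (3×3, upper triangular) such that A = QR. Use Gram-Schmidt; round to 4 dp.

w_1 = (3, -2, 2, 4); ‖w_1‖ = 5.7446, so q_1 = (0.5222, -0.3482, 0.3482, 0.6963).
q_1·w_2 = 0.5222·3 + (-0.3482)·0 + 0.3482·4 + 0.6963·3 = 5.0483.
u_2 = w_2 − 5.0483·q_1 = (0.3636, 1.7576, 2.2424, -0.5152).
‖u_2‖ = 2.9181, so q_2 = (0.1246, 0.6023, 0.7685, -0.1765).
q_1·w_3 = 0.5222·2 + (-0.3482)·2 + 0.3482·(-3) + 0.6963·3 = 1.3926; q_2·w_3 = 0.1246·2 + 0.6023·2 + 0.7685·(-3) + (-0.1765)·3 = -1.3812.
u_3 = w_3 − 1.3926·q_1 + 1.3812·q_2 = (1.4448, 3.3167, -2.4235, 1.7865).
‖u_3‖ = 4.7067, so q_3 = (0.3070, 0.7047, -0.5149, 0.3796).

Q = [[0.5222, 0.1246, 0.3070], [-0.3482, 0.6023, 0.7047], [0.3482, 0.7685, -0.5149], [0.6963, -0.1765, 0.3796]], R = [[5.7446, 5.0483, 1.3926], [0.0000, 2.9181, -1.3812], [0.0000, 0.0000, 4.7067]]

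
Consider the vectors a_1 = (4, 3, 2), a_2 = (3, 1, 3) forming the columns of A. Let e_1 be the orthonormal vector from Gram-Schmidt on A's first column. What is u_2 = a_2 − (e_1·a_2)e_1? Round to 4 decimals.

e_1 = a_1/‖a_1‖ = (4, 3, 2)/5.3852 = (0.7428, 0.5571, 0.3714).
r_{12} = e_1·a_2 = 3.8996.
u_2 = a_2 − 3.8996·e_1 = (0.1034, -1.1724, 1.5517).

u_2 = (0.1034, -1.1724, 1.5517)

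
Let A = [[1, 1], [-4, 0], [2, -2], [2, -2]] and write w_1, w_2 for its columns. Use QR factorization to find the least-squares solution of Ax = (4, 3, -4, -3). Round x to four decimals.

x = (-0.4091, 1.6818)

q_1 = w_1/‖w_1‖ = (1, -4, 2, 2)/5.0000 = (0.2000, -0.8000, 0.4000, 0.4000).
r_{12} = q_1·w_2 = -1.4000.
u_2 = w_2 + 1.4000·q_1 = (1.2800, -1.1200, -1.4400, -1.4400).
‖u_2‖ = 2.6533, so q_2 = (0.4824, -0.4221, -0.5427, -0.5427).
Qᵀb = (-4.4000, 4.4624).
Back-substitute: x_2 = 4.4624/2.6533 = 1.6818.
x_1 = (-4.4000 + 1.4000·1.6818)/5.0000 = -0.4091.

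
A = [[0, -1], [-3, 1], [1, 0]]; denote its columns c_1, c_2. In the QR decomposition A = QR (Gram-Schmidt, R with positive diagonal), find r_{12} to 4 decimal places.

r_{12} = -0.9487

q_1 = c_1/‖c_1‖ = (0, -3, 1)/3.1623 = (0.0000, -0.9487, 0.3162).
r_{12} = q_1·c_2 = -0.9487.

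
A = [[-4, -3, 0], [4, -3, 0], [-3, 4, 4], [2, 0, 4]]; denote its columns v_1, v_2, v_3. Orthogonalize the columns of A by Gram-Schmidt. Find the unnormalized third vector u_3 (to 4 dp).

e_1 = v_1/‖v_1‖ = (-4, 4, -3, 2)/6.7082 = (-0.5963, 0.5963, -0.4472, 0.2981).
r_{12} = e_1·v_2 = -1.7889.
u_2 = v_2 + 1.7889·e_1 = (-4.0667, -1.9333, 3.2000, 0.5333).
‖u_2‖ = 5.5498, so e_2 = (-0.7328, -0.3484, 0.5766, 0.0961).
r_{13} = e_1·v_3 = -0.5963; r_{23} = e_2·v_3 = 2.6908.
u_3 = v_3 + 0.5963·e_1 − 2.6908·e_2 = (1.6162, 1.2929, 2.1818, 3.9192).

u_3 = (1.6162, 1.2929, 2.1818, 3.9192)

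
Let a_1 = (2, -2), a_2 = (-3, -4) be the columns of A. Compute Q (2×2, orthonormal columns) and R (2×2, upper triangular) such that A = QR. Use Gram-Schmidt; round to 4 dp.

Q = [[0.7071, -0.7071], [-0.7071, -0.7071]], R = [[2.8284, 0.7071], [0.0000, 4.9497]]

a_1 = (2, -2); ‖a_1‖ = 2.8284, so e_1 = (0.7071, -0.7071).
e_1·a_2 = 0.7071·(-3) + (-0.7071)·(-4) = 0.7071.
u_2 = a_2 − 0.7071·e_1 = (-3.5000, -3.5000).
‖u_2‖ = 4.9497, so e_2 = (-0.7071, -0.7071).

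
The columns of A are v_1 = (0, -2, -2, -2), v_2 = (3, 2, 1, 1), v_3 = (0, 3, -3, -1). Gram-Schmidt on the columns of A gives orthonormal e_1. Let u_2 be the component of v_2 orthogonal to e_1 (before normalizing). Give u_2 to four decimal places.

e_1 = v_1/‖v_1‖ = (0, -2, -2, -2)/3.4641 = (0.0000, -0.5774, -0.5774, -0.5774).
r_{12} = e_1·v_2 = -2.3094.
u_2 = v_2 + 2.3094·e_1 = (3.0000, 0.6667, -0.3333, -0.3333).

u_2 = (3.0000, 0.6667, -0.3333, -0.3333)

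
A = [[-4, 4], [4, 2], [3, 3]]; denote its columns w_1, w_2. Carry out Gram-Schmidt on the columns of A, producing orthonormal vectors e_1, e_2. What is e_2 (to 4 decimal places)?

e_2 = (0.7612, 0.3534, 0.5437)

w_1 = (-4, 4, 3); ‖w_1‖ = 6.4031, so e_1 = (-0.6247, 0.6247, 0.4685).
e_1·w_2 = (-0.6247)·4 + 0.6247·2 + 0.4685·3 = 0.1562.
u_2 = w_2 − 0.1562·e_1 = (4.0976, 1.9024, 2.9268).
‖u_2‖ = 5.3829, so e_2 = (0.7612, 0.3534, 0.5437).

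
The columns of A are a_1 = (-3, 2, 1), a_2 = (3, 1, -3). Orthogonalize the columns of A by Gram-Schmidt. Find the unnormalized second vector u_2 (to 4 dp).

a_1 = (-3, 2, 1); ‖a_1‖ = 3.7417, so q_1 = (-0.8018, 0.5345, 0.2673).
q_1·a_2 = (-0.8018)·3 + 0.5345·1 + 0.2673·(-3) = -2.6726.
u_2 = a_2 + 2.6726·q_1 = (0.8571, 2.4286, -2.2857).

u_2 = (0.8571, 2.4286, -2.2857)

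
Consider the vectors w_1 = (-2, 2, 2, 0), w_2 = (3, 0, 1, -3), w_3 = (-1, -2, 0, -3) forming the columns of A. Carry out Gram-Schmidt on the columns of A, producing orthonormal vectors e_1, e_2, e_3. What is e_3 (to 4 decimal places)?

e_3 = (-0.5869, -0.5380, -0.0489, -0.6032)

w_1 = (-2, 2, 2, 0); ‖w_1‖ = 3.4641, so e_1 = (-0.5774, 0.5774, 0.5774, 0.0000).
e_1·w_2 = (-0.5774)·3 + 0.5774·0 + 0.5774·1 + 0.0000·(-3) = -1.1547.
u_2 = w_2 + 1.1547·e_1 = (2.3333, 0.6667, 1.6667, -3.0000).
‖u_2‖ = 4.2032, so e_2 = (0.5551, 0.1586, 0.3965, -0.7137).
e_1·w_3 = (-0.5774)·(-1) + 0.5774·(-2) + 0.5774·0 + 0.0000·(-3) = -0.5774; e_2·w_3 = 0.5551·(-1) + 0.1586·(-2) + 0.3965·0 + (-0.7137)·(-3) = 1.2689.
u_3 = w_3 + 0.5774·e_1 − 1.2689·e_2 = (-2.0377, -1.8679, -0.1698, -2.0943).
‖u_3‖ = 3.4723, so e_3 = (-0.5869, -0.5380, -0.0489, -0.6032).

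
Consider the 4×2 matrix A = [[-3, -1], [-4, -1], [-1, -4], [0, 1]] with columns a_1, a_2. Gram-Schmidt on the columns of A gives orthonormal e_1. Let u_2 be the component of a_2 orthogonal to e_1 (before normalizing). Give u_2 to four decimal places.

u_2 = (0.2692, 0.6923, -3.5769, 1.0000)

e_1 = a_1/‖a_1‖ = (-3, -4, -1, 0)/5.0990 = (-0.5883, -0.7845, -0.1961, 0.0000).
r_{12} = e_1·a_2 = 2.1573.
u_2 = a_2 − 2.1573·e_1 = (0.2692, 0.6923, -3.5769, 1.0000).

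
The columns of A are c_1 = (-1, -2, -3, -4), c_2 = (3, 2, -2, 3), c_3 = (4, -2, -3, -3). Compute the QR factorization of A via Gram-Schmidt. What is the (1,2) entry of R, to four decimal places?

e_1 = c_1/‖c_1‖ = (-1, -2, -3, -4)/5.4772 = (-0.1826, -0.3651, -0.5477, -0.7303).
r_{12} = e_1·c_2 = -2.3735.

r_{12} = -2.3735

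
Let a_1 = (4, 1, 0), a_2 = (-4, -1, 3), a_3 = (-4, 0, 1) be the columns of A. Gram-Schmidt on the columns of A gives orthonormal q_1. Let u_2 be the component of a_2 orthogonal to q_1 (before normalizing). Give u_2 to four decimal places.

u_2 = (0.0000, 0.0000, 3.0000)

a_1 = (4, 1, 0); ‖a_1‖ = 4.1231, so q_1 = (0.9701, 0.2425, 0.0000).
q_1·a_2 = 0.9701·(-4) + 0.2425·(-1) + 0.0000·3 = -4.1231.
u_2 = a_2 + 4.1231·q_1 = (0.0000, 0.0000, 3.0000).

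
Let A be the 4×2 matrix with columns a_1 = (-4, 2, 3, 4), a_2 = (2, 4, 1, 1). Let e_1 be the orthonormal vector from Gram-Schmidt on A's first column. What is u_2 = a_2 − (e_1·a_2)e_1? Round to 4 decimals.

a_1 = (-4, 2, 3, 4); ‖a_1‖ = 6.7082, so e_1 = (-0.5963, 0.2981, 0.4472, 0.5963).
e_1·a_2 = (-0.5963)·2 + 0.2981·4 + 0.4472·1 + 0.5963·1 = 1.0435.
u_2 = a_2 − 1.0435·e_1 = (2.6222, 3.6889, 0.5333, 0.3778).

u_2 = (2.6222, 3.6889, 0.5333, 0.3778)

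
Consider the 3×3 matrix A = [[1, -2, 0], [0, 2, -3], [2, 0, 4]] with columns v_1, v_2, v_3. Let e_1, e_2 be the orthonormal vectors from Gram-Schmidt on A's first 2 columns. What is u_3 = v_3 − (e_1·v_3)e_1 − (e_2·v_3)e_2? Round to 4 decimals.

v_1 = (1, 0, 2); ‖v_1‖ = 2.2361, so e_1 = (0.4472, 0.0000, 0.8944).
e_1·v_2 = 0.4472·(-2) + 0.0000·2 + 0.8944·0 = -0.8944.
u_2 = v_2 + 0.8944·e_1 = (-1.6000, 2.0000, 0.8000).
‖u_2‖ = 2.6833, so e_2 = (-0.5963, 0.7454, 0.2981).
e_1·v_3 = 0.4472·0 + 0.0000·(-3) + 0.8944·4 = 3.5777; e_2·v_3 = (-0.5963)·0 + 0.7454·(-3) + 0.2981·4 = -1.0435.
u_3 = v_3 − 3.5777·e_1 + 1.0435·e_2 = (-2.2222, -2.2222, 1.1111).

u_3 = (-2.2222, -2.2222, 1.1111)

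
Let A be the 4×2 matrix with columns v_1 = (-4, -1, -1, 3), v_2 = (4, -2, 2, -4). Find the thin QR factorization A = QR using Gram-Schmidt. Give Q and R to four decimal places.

e_1 = v_1/‖v_1‖ = (-4, -1, -1, 3)/5.1962 = (-0.7698, -0.1925, -0.1925, 0.5774).
r_{12} = e_1·v_2 = -5.3886.
u_2 = v_2 + 5.3886·e_1 = (-0.1481, -3.0370, 0.9630, -0.8889).
‖u_2‖ = 3.3110, so e_2 = (-0.0447, -0.9172, 0.2908, -0.2685).

Q = [[-0.7698, -0.0447], [-0.1925, -0.9172], [-0.1925, 0.2908], [0.5774, -0.2685]], R = [[5.1962, -5.3886], [0.0000, 3.3110]]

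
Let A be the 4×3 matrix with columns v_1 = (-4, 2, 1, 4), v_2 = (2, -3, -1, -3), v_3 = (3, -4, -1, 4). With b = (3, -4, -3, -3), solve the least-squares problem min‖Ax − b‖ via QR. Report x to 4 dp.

x = (-0.0668, 1.1719, 0.1777)

v_1 = (-4, 2, 1, 4); ‖v_1‖ = 6.0828, so e_1 = (-0.6576, 0.3288, 0.1644, 0.6576).
e_1·v_2 = (-0.6576)·2 + 0.3288·(-3) + 0.1644·(-1) + 0.6576·(-3) = -4.4388.
u_2 = v_2 + 4.4388·e_1 = (-0.9189, -1.5405, -0.2703, -0.0811).
‖u_2‖ = 1.8158, so e_2 = (-0.5061, -0.8484, -0.1488, -0.0447).
e_1·v_3 = (-0.6576)·3 + 0.3288·(-4) + 0.1644·(-1) + 0.6576·4 = -0.8220; e_2·v_3 = (-0.5061)·3 + (-0.8484)·(-4) + (-0.1488)·(-1) + (-0.0447)·4 = 1.8456.
u_3 = v_3 + 0.8220·e_1 − 1.8456·e_2 = (3.3934, -2.1639, -0.5902, 4.6230).
‖u_3‖ = 6.1578, so e_3 = (0.5511, -0.3514, -0.0958, 0.7508).
Qᵀb = (-5.7540, 2.4559, 1.0942).
Back-substitute: x_3 = 1.0942/6.1578 = 0.1777.
x_2 = (2.4559 − 1.8456·0.1777)/1.8158 = 1.1719.
x_1 = (-5.7540 + 4.4388·1.1719 + 0.8220·0.1777)/6.0828 = -0.0668.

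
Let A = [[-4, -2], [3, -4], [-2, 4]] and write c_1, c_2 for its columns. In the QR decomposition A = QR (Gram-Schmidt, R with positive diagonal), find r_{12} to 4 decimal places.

r_{12} = -2.2283

q_1 = c_1/‖c_1‖ = (-4, 3, -2)/5.3852 = (-0.7428, 0.5571, -0.3714).
r_{12} = q_1·c_2 = -2.2283.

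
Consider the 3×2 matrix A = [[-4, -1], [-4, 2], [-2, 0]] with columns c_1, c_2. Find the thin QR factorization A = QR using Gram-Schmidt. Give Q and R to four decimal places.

q_1 = c_1/‖c_1‖ = (-4, -4, -2)/6.0000 = (-0.6667, -0.6667, -0.3333).
r_{12} = q_1·c_2 = -0.6667.
u_2 = c_2 + 0.6667·q_1 = (-1.4444, 1.5556, -0.2222).
‖u_2‖ = 2.1344, so q_2 = (-0.6768, 0.7288, -0.1041).

Q = [[-0.6667, -0.6768], [-0.6667, 0.7288], [-0.3333, -0.1041]], R = [[6.0000, -0.6667], [0.0000, 2.1344]]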